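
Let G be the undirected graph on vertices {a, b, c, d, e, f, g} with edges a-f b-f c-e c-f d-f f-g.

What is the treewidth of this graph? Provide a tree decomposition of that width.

Treewidth 1.
One such decomposition:
Bags: B1 = {c, e}  B2 = {c, f}  B3 = {d, f}  B4 = {f, g}  B5 = {a, f}  B6 = {b, f}
Tree: B1–B2, B2–B3, B2–B4, B3–B5, B3–B6

The largest bag has 2 vertices, giving width 1; this decomposition certifies tw(G) ≤ 1. Any graph with an edge has treewidth ≥ 1, and G has the edge c–e. Therefore the treewidth is 1.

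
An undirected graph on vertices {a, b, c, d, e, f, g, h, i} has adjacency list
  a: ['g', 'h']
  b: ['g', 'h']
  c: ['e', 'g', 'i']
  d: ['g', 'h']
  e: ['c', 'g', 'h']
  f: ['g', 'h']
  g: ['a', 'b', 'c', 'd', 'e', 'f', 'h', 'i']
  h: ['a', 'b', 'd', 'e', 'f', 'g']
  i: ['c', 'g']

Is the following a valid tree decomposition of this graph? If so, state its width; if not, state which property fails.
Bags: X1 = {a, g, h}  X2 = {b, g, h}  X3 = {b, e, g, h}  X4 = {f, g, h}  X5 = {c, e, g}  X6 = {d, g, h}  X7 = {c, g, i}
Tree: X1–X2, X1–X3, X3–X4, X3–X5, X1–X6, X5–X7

A tree decomposition must satisfy three properties: every vertex lies in some bag; for every edge, both endpoints lie together in some bag; and for every vertex, the bags containing it form a connected subtree. Here bags containing vertex b are not connected in the tree, so the decomposition is invalid.

No — bags containing vertex b are not connected in the tree.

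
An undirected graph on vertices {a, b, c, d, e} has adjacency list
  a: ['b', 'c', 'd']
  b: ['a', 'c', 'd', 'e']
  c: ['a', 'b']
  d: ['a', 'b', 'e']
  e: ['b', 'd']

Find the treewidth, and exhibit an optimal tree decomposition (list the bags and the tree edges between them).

Each bag holds 3 vertices, so the decomposition has width 2, which upper-bounds the treewidth. Conversely, {b, d, e} is a clique of size 3, and the vertices of any clique must share a bag in every tree decomposition; so some bag has ≥ 3 vertices and tw(G) ≥ 2. Therefore the treewidth is 2.

Treewidth 2.
One optimal decomposition is:
Bags: B1 = {b, d, e}  B2 = {a, b, d}  B3 = {a, b, c}
Tree: B1–B2, B2–B3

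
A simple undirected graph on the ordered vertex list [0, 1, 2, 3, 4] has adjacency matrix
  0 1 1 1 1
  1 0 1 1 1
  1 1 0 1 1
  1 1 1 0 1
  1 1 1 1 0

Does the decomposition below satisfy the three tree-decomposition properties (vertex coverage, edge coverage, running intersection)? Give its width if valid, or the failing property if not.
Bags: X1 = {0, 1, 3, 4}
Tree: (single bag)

No — vertex 2 appears in no bag.

A tree decomposition must satisfy three properties: every vertex lies in some bag; for every edge, both endpoints lie together in some bag; and for every vertex, the bags containing it form a connected subtree. Here vertex 2 appears in no bag, so the decomposition is invalid.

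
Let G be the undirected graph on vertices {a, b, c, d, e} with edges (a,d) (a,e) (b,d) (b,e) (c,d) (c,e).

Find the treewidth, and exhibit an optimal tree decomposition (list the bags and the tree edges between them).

Each bag holds 3 vertices, so the decomposition has width 2, which upper-bounds the treewidth. For the lower bound, G contains the cycle e–c–d–a–e, so G is not a forest; only forests have treewidth ≤ 1, hence tw(G) ≥ 2. Combining the bounds, tw(G) = 2.

Treewidth 2.
One such decomposition:
Bags: B1 = {c, d, e}  B2 = {a, d, e}  B3 = {b, d, e}
Tree: B1–B2, B2–B3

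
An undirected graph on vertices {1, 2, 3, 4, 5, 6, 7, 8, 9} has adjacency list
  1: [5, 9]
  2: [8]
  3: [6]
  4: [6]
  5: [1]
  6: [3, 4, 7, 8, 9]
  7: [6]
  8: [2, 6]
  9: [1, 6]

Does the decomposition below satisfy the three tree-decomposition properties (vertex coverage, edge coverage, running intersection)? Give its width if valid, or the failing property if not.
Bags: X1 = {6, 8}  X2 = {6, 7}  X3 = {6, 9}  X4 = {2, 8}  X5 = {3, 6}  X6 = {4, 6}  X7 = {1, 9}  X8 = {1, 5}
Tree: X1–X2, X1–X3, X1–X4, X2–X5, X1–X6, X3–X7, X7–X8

Yes; width 1.

Vertex coverage: the bags together contain {1, 2, 3, 4, 5, 6, 7, 8, 9}, the full vertex set. Edge coverage: each edge of G has both endpoints in at least one bag. Running intersection: for every vertex, the bags containing it form a connected subtree. All three properties hold, so this is a valid tree decomposition of width max|bag| − 1 = 1, and hence tw(G) ≤ 1.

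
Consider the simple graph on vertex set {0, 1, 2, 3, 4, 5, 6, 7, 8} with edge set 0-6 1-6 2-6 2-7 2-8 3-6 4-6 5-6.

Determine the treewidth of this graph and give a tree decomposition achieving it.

Treewidth 1.
Bags: B1 = {4, 6}  B2 = {5, 6}  B3 = {3, 6}  B4 = {1, 6}  B5 = {0, 6}  B6 = {2, 6}  B7 = {2, 8}  B8 = {2, 7}
Tree: B1–B2, B1–B3, B2–B4, B3–B5, B2–B6, B6–B7, B6–B8

Each bag holds 2 vertices, so the decomposition has width 1, which upper-bounds the treewidth. Since G has at least one edge (e.g. 6–4), it is not an edgeless graph, so tw(G) ≥ 1. Combining the bounds, tw(G) = 1.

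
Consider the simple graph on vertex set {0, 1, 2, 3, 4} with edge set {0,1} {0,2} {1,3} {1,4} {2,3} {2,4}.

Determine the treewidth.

2

A width-2 tree decomposition is:
Bags: B1 = {1, 2, 4}  B2 = {1, 2, 3}  B3 = {0, 1, 2}
Tree: B1–B2, B2–B3
The largest bag has 3 vertices, giving width 2; this decomposition certifies tw(G) ≤ 2. Since 2–4–1–3–2 is a cycle in G, G is not acyclic. Forests are exactly the graphs of treewidth ≤ 1, so tw(G) ≥ 2. The upper and lower bounds meet at 2, so that is the treewidth.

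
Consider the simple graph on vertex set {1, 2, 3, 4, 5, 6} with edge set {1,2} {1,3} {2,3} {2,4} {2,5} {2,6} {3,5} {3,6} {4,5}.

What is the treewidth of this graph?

2

A width-2 tree decomposition is:
Bags: B1 = {2, 4, 5}  B2 = {2, 3, 5}  B3 = {1, 2, 3}  B4 = {2, 3, 6}
Tree: B1–B2, B2–B3, B3–B4
Each bag holds 3 vertices, so the decomposition has width 2, which upper-bounds the treewidth. For the lower bound, the 3 vertices {1, 2, 3} are pairwise adjacent, and any tree decomposition puts a clique entirely inside one bag — forcing width ≥ 2. Combining the bounds, tw(G) = 2.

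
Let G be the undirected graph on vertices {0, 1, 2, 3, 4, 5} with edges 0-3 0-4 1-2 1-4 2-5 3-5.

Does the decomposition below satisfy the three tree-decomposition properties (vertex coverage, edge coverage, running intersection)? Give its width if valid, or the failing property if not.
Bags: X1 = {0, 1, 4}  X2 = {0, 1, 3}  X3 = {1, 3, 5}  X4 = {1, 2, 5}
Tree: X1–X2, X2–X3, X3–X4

Every vertex of G appears in some bag (union = {0, 1, 2, 3, 4, 5}); every edge is covered by a bag; and for each vertex v the set of bags containing v is connected in the bag tree. The decomposition is therefore valid. The largest bag has 3 vertices, so the width is 2.

Yes; width 2.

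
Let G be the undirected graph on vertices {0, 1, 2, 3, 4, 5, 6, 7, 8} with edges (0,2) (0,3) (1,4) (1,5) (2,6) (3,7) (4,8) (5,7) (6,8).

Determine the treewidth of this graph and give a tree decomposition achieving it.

Treewidth 2.
Bags: B1 = {0, 2, 6}  B2 = {0, 3, 6}  B3 = {3, 6, 7}  B4 = {5, 6, 7}  B5 = {1, 5, 6}  B6 = {1, 4, 6}  B7 = {4, 6, 8}
Tree: B1–B2, B2–B3, B3–B4, B4–B5, B5–B6, B6–B7

Each bag holds 3 vertices, so the decomposition has width 2, which upper-bounds the treewidth. The edges 6–2–0–3–7–5–1–4–8–6 form a cycle, so G is not a tree and its treewidth is at least 2. Hence tw(G) = 2 exactly.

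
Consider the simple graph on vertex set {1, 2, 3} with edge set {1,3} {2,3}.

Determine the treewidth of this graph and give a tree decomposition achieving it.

Treewidth 1.
One such decomposition:
Bags: B1 = {2, 3}  B2 = {1, 3}
Tree: B1–B2

The largest bag has 2 vertices, giving width 1; this decomposition certifies tw(G) ≤ 1. G has an edge, so its treewidth is at least 1. Combining the bounds, tw(G) = 1.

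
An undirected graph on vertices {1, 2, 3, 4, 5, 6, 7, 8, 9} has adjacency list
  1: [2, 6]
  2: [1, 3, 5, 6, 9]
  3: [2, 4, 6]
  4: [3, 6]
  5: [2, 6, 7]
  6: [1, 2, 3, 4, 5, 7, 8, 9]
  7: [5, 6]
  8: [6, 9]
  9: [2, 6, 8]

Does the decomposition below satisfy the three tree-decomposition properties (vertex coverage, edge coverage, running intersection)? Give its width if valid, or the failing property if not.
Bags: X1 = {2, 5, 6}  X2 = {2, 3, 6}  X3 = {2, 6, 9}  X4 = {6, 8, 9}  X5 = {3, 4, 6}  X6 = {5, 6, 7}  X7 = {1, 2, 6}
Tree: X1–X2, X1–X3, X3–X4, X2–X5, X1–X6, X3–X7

Yes; width 2.

Every vertex of G appears in some bag (union = {1, 2, 3, 4, 5, 6, 7, 8, 9}); every edge is covered by a bag; and for each vertex v the set of bags containing v is connected in the bag tree. The decomposition is therefore valid. The largest bag has 3 vertices, so the width is 2.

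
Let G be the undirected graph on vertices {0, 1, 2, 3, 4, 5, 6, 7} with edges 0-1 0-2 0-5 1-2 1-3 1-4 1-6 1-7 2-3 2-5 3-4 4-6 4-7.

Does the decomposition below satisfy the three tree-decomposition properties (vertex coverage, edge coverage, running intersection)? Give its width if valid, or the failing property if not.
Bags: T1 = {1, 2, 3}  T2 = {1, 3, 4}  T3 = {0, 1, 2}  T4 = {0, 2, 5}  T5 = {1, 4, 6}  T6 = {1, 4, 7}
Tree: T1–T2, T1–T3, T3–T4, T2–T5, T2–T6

Every vertex of G appears in some bag (union = {0, 1, 2, 3, 4, 5, 6, 7}); every edge is covered by a bag; and for each vertex v the set of bags containing v is connected in the bag tree. The decomposition is therefore valid. The largest bag has 3 vertices, so the width is 2.

Yes; width 2.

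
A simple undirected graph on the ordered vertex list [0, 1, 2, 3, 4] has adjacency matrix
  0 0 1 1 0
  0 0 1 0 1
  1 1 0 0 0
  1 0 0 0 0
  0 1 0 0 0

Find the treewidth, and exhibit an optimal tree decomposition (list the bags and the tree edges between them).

Treewidth 1.
One such decomposition:
Bags: B1 = {0, 2}  B2 = {1, 2}  B3 = {0, 3}  B4 = {1, 4}
Tree: B1–B2, B1–B3, B2–B4

Each bag holds 2 vertices, so the decomposition has width 1, which upper-bounds the treewidth. G has an edge, so its treewidth is at least 1. The upper and lower bounds meet at 1, so that is the treewidth.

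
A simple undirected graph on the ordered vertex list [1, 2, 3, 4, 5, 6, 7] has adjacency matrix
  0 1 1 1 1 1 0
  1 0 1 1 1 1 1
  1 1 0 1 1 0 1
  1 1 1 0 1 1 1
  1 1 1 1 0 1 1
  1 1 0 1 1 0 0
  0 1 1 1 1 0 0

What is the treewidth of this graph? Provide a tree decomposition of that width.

The largest bag has 5 vertices, giving width 4; this decomposition certifies tw(G) ≤ 4. Conversely, {1, 2, 3, 4, 5} is a clique of size 5, and the vertices of any clique must share a bag in every tree decomposition; so some bag has ≥ 5 vertices and tw(G) ≥ 4. Therefore the treewidth is 4.

Treewidth 4.
Bags: B1 = {2, 3, 4, 5, 7}  B2 = {1, 2, 3, 4, 5}  B3 = {1, 2, 4, 5, 6}
Tree: B1–B2, B2–B3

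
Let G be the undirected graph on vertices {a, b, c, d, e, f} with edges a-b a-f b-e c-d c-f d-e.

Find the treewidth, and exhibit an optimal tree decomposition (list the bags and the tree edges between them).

The largest bag has 3 vertices, giving width 2; this decomposition certifies tw(G) ≤ 2. Since a–f–c–d–e–b–a is a cycle in G, G is not acyclic. Forests are exactly the graphs of treewidth ≤ 1, so tw(G) ≥ 2. Therefore the treewidth is 2.

Treewidth 2.
One such decomposition:
Bags: B1 = {a, c, f}  B2 = {a, c, d}  B3 = {a, d, e}  B4 = {a, b, e}
Tree: B1–B2, B2–B3, B3–B4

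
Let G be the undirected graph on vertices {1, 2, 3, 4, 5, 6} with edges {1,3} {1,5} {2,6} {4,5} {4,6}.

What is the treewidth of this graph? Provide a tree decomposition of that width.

Treewidth 1.
One such decomposition:
Bags: B1 = {2, 6}  B2 = {4, 6}  B3 = {4, 5}  B4 = {1, 5}  B5 = {1, 3}
Tree: B1–B2, B2–B3, B3–B4, B4–B5

The largest bag has 2 vertices, giving width 1; this decomposition certifies tw(G) ≤ 1. Any graph with an edge has treewidth ≥ 1, and G has the edge 2–6. Therefore the treewidth is 1.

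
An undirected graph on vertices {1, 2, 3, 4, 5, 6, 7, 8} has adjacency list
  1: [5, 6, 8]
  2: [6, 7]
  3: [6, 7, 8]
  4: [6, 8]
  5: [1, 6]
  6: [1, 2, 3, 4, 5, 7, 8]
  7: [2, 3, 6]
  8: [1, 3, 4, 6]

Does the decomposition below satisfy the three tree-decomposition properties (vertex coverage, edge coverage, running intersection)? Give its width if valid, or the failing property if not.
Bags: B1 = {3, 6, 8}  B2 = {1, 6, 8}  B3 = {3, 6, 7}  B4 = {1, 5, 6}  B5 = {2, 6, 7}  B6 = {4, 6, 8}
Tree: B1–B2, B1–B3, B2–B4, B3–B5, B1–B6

Yes; width 2.

Vertex coverage: the bags together contain {1, 2, 3, 4, 5, 6, 7, 8}, the full vertex set. Edge coverage: each edge of G has both endpoints in at least one bag. Running intersection: for every vertex, the bags containing it form a connected subtree. All three properties hold, so this is a valid tree decomposition of width max|bag| − 1 = 2, and hence tw(G) ≤ 2.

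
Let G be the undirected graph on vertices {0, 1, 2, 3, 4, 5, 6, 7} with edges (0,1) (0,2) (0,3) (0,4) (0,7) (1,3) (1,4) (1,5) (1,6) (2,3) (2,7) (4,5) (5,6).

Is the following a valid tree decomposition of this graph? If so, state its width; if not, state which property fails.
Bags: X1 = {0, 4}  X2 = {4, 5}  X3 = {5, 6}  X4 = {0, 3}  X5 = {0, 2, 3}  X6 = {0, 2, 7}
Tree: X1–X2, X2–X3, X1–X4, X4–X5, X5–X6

No — vertex 1 appears in no bag.

A tree decomposition must satisfy three properties: every vertex lies in some bag; for every edge, both endpoints lie together in some bag; and for every vertex, the bags containing it form a connected subtree. Here vertex 1 appears in no bag, so the decomposition is invalid.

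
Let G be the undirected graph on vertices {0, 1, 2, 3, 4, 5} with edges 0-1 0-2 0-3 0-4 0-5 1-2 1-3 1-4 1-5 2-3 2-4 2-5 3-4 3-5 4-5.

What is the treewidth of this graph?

5

A width-5 tree decomposition is:
Bags: B1 = {0, 1, 2, 3, 4, 5}
Tree: (single bag)
A single bag containing all 6 vertices is trivially a valid decomposition of width 5. Conversely, {0, 1, 2, 3, 4, 5} is a clique of size 6, and the vertices of any clique must share a bag in every tree decomposition; so some bag has ≥ 6 vertices and tw(G) ≥ 5. Hence tw(G) = 5 exactly.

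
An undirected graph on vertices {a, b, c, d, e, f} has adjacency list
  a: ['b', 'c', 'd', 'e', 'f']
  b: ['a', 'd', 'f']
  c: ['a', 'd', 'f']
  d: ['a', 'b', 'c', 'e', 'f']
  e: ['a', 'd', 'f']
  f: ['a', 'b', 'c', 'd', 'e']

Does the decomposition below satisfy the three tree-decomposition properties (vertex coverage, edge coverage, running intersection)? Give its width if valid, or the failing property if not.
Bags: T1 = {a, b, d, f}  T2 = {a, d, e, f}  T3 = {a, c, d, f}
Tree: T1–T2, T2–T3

Yes; width 3.

Vertex coverage: the bags together contain {a, b, c, d, e, f}, the full vertex set. Edge coverage: each edge of G has both endpoints in at least one bag. Running intersection: for every vertex, the bags containing it form a connected subtree. All three properties hold, so this is a valid tree decomposition of width max|bag| − 1 = 3, and hence tw(G) ≤ 3.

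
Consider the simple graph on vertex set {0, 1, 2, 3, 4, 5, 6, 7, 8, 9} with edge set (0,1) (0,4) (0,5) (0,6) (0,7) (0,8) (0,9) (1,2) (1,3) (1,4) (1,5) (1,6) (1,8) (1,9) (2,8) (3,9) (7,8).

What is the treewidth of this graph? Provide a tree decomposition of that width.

Each bag holds 3 vertices, so the decomposition has width 2, which upper-bounds the treewidth. For the lower bound, the 3 vertices {0, 1, 4} are pairwise adjacent, and any tree decomposition puts a clique entirely inside one bag — forcing width ≥ 2. Hence tw(G) = 2 exactly.

Treewidth 2.
One such decomposition:
Bags: B1 = {0, 1, 8}  B2 = {0, 1, 9}  B3 = {1, 2, 8}  B4 = {0, 1, 6}  B5 = {1, 3, 9}  B6 = {0, 7, 8}  B7 = {0, 1, 4}  B8 = {0, 1, 5}
Tree: B1–B2, B1–B3, B2–B4, B2–B5, B1–B6, B1–B7, B7–B8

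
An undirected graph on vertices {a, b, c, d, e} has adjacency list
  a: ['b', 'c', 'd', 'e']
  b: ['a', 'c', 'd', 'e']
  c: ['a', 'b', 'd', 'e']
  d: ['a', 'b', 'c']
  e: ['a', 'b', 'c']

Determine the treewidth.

3

A width-3 tree decomposition is:
Bags: B1 = {a, b, c, e}  B2 = {a, b, c, d}
Tree: B1–B2
Each bag holds 4 vertices, so the decomposition has width 3, which upper-bounds the treewidth. Conversely, {a, b, c, d} is a clique of size 4, and the vertices of any clique must share a bag in every tree decomposition; so some bag has ≥ 4 vertices and tw(G) ≥ 3. Hence tw(G) = 3 exactly.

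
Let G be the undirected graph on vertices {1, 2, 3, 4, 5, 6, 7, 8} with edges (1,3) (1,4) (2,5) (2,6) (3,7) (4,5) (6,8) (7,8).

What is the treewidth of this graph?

A width-2 tree decomposition is:
Bags: B1 = {1, 3, 7}  B2 = {1, 4, 7}  B3 = {4, 5, 7}  B4 = {2, 5, 7}  B5 = {2, 6, 7}  B6 = {6, 7, 8}
Tree: B1–B2, B2–B3, B3–B4, B4–B5, B5–B6
The largest bag has 3 vertices, giving width 2; this decomposition certifies tw(G) ≤ 2. Since 7–3–1–4–5–2–6–8–7 is a cycle in G, G is not acyclic. Forests are exactly the graphs of treewidth ≤ 1, so tw(G) ≥ 2. Combining the bounds, tw(G) = 2.

2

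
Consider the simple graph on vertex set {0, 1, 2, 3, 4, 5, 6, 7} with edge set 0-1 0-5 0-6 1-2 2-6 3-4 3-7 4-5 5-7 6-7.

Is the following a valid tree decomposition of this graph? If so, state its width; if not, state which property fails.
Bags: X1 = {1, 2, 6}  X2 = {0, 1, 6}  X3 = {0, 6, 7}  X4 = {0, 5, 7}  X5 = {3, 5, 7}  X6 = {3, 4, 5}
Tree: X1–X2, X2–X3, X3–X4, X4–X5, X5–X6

Vertex coverage: the bags together contain {0, 1, 2, 3, 4, 5, 6, 7}, the full vertex set. Edge coverage: each edge of G has both endpoints in at least one bag. Running intersection: for every vertex, the bags containing it form a connected subtree. All three properties hold, so this is a valid tree decomposition of width max|bag| − 1 = 2, and hence tw(G) ≤ 2.

Yes; width 2.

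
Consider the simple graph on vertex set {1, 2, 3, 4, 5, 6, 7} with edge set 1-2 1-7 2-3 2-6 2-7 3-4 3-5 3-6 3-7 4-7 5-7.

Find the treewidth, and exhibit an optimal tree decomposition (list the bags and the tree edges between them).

Treewidth 2.
Bags: B1 = {2, 3, 7}  B2 = {3, 4, 7}  B3 = {2, 3, 6}  B4 = {3, 5, 7}  B5 = {1, 2, 7}
Tree: B1–B2, B1–B3, B1–B4, B1–B5

The largest bag has 3 vertices, giving width 2; this decomposition certifies tw(G) ≤ 2. For the lower bound, the 3 vertices {1, 2, 7} are pairwise adjacent, and any tree decomposition puts a clique entirely inside one bag — forcing width ≥ 2. Therefore the treewidth is 2.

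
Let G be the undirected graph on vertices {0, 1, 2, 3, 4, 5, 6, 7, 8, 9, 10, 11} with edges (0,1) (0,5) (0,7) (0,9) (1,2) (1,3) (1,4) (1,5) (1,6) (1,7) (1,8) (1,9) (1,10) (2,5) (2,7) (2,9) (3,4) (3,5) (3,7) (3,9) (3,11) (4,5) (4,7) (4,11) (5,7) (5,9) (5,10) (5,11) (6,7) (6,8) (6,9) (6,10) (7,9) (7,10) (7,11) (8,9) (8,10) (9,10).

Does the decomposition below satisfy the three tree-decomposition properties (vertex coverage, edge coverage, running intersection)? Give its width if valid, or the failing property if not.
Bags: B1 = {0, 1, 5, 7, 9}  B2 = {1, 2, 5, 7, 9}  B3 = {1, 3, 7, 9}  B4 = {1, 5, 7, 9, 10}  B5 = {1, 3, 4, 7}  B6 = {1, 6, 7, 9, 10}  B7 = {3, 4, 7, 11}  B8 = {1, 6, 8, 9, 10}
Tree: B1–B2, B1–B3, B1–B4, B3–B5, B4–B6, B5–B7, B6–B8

No — edge (5,3) lies in no bag.

A tree decomposition must satisfy three properties: every vertex lies in some bag; for every edge, both endpoints lie together in some bag; and for every vertex, the bags containing it form a connected subtree. Here edge (5,3) lies in no bag, so the decomposition is invalid.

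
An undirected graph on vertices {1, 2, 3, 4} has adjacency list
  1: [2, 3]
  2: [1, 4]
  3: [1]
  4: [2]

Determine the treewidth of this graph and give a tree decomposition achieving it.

Each bag holds 2 vertices, so the decomposition has width 1, which upper-bounds the treewidth. G has an edge, so its treewidth is at least 1. The upper and lower bounds meet at 1, so that is the treewidth.

Treewidth 1.
One such decomposition:
Bags: B1 = {1, 3}  B2 = {1, 2}  B3 = {2, 4}
Tree: B1–B2, B2–B3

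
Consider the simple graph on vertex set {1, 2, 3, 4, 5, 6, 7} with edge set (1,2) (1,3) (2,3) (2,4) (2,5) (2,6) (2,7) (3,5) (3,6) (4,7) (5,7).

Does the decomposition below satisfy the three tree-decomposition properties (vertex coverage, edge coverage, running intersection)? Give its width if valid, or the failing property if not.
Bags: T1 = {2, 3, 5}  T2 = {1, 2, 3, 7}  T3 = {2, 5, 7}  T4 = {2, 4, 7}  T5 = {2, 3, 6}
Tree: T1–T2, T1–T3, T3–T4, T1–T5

No — bags containing vertex 7 are not connected in the tree.

A tree decomposition must satisfy three properties: every vertex lies in some bag; for every edge, both endpoints lie together in some bag; and for every vertex, the bags containing it form a connected subtree. Here bags containing vertex 7 are not connected in the tree, so the decomposition is invalid.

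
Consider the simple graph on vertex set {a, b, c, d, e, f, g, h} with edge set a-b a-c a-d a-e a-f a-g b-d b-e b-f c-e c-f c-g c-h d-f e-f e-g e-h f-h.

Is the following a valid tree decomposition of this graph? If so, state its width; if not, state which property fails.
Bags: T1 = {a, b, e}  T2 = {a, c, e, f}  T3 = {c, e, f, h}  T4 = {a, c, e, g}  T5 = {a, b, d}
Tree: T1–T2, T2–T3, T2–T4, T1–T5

A tree decomposition must satisfy three properties: every vertex lies in some bag; for every edge, both endpoints lie together in some bag; and for every vertex, the bags containing it form a connected subtree. Here edge (f,b) lies in no bag, so the decomposition is invalid.

No — edge (f,b) lies in no bag.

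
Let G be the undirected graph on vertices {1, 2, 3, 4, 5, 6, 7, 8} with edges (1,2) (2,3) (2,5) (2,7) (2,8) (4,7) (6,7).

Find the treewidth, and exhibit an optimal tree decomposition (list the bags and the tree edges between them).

Treewidth 1.
One optimal decomposition is:
Bags: B1 = {2, 3}  B2 = {2, 7}  B3 = {1, 2}  B4 = {2, 8}  B5 = {6, 7}  B6 = {2, 5}  B7 = {4, 7}
Tree: B1–B2, B2–B3, B2–B4, B2–B5, B4–B6, B5–B7

The largest bag has 2 vertices, giving width 1; this decomposition certifies tw(G) ≤ 1. Since G has at least one edge (e.g. 2–3), it is not an edgeless graph, so tw(G) ≥ 1. The upper and lower bounds meet at 1, so that is the treewidth.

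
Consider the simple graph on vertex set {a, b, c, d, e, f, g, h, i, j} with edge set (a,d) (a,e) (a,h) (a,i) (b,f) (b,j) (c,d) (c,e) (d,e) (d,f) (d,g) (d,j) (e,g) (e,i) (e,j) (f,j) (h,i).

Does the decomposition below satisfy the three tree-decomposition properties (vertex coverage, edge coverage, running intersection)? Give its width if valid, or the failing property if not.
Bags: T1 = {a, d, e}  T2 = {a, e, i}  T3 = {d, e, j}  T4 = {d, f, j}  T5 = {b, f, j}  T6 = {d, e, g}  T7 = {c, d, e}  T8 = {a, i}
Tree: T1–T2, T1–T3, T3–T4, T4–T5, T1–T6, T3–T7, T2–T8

No — vertex h appears in no bag.

A tree decomposition must satisfy three properties: every vertex lies in some bag; for every edge, both endpoints lie together in some bag; and for every vertex, the bags containing it form a connected subtree. Here vertex h appears in no bag, so the decomposition is invalid.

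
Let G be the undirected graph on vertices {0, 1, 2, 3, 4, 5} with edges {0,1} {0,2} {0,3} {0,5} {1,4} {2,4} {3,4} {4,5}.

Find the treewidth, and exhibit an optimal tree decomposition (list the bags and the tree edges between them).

Treewidth 2.
Bags: B1 = {0, 4, 5}  B2 = {0, 3, 4}  B3 = {0, 1, 4}  B4 = {0, 2, 4}
Tree: B1–B2, B2–B3, B3–B4

Each bag holds 3 vertices, so the decomposition has width 2, which upper-bounds the treewidth. For the lower bound, G contains the cycle 0–5–4–3–0, so G is not a forest; only forests have treewidth ≤ 1, hence tw(G) ≥ 2. Hence tw(G) = 2 exactly.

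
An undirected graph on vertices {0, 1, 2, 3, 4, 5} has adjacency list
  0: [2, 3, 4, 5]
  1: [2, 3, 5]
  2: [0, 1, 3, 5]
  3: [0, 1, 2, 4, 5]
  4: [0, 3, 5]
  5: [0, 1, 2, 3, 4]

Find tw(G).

3

A width-3 tree decomposition is:
Bags: B1 = {1, 2, 3, 5}  B2 = {0, 2, 3, 5}  B3 = {0, 3, 4, 5}
Tree: B1–B2, B2–B3
Each bag holds 4 vertices, so the decomposition has width 3, which upper-bounds the treewidth. On the other hand G contains the 4-clique {0, 2, 3, 5}. A clique must lie in a single bag of any decomposition, so no decomposition can have width below 3. Hence tw(G) = 3 exactly.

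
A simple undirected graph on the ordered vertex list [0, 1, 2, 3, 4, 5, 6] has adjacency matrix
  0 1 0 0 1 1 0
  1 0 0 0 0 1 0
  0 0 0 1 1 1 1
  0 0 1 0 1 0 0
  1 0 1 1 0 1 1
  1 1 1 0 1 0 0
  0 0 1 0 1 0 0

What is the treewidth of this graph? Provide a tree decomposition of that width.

Treewidth 2.
One such decomposition:
Bags: B1 = {2, 4, 6}  B2 = {2, 4, 5}  B3 = {2, 3, 4}  B4 = {0, 4, 5}  B5 = {0, 1, 5}
Tree: B1–B2, B2–B3, B2–B4, B4–B5

Each bag holds 3 vertices, so the decomposition has width 2, which upper-bounds the treewidth. For the lower bound, the 3 vertices {0, 1, 5} are pairwise adjacent, and any tree decomposition puts a clique entirely inside one bag — forcing width ≥ 2. Therefore the treewidth is 2.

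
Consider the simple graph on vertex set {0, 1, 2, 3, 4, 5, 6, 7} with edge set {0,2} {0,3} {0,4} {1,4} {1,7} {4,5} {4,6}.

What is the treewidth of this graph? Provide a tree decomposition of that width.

Treewidth 1.
Bags: B1 = {1, 7}  B2 = {1, 4}  B3 = {4, 6}  B4 = {0, 4}  B5 = {4, 5}  B6 = {0, 2}  B7 = {0, 3}
Tree: B1–B2, B2–B3, B2–B4, B3–B5, B4–B6, B4–B7

Every bag has size at most 2, so the width is 2 − 1 = 1 and tw(G) ≤ 1. Any graph with an edge has treewidth ≥ 1, and G has the edge 7–1. Hence tw(G) = 1 exactly.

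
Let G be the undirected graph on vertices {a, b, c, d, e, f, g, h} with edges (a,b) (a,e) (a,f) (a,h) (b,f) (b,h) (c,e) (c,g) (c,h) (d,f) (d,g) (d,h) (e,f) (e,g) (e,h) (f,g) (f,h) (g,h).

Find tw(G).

A width-3 tree decomposition is:
Bags: B1 = {a, e, f, h}  B2 = {a, b, f, h}  B3 = {e, f, g, h}  B4 = {d, f, g, h}  B5 = {c, e, g, h}
Tree: B1–B2, B1–B3, B3–B4, B3–B5
The largest bag has 4 vertices, giving width 3; this decomposition certifies tw(G) ≤ 3. On the other hand G contains the 4-clique {c, e, g, h}. A clique must lie in a single bag of any decomposition, so no decomposition can have width below 3. Hence tw(G) = 3 exactly.

3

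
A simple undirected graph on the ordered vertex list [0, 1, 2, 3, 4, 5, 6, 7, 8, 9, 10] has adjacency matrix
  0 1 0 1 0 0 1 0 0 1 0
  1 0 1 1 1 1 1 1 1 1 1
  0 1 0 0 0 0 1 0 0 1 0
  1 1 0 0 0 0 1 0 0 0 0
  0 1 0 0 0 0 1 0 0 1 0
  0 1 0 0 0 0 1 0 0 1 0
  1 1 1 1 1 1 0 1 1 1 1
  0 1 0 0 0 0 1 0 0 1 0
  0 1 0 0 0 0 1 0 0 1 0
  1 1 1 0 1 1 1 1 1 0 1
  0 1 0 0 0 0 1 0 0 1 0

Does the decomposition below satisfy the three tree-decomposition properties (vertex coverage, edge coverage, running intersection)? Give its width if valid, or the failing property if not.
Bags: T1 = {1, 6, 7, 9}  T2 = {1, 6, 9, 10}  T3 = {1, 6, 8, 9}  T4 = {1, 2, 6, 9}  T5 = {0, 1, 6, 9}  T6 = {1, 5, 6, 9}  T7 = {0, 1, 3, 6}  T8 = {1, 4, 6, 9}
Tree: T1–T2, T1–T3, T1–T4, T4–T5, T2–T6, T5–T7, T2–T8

Vertex coverage: the bags together contain {0, 1, 2, 3, 4, 5, 6, 7, 8, 9, 10}, the full vertex set. Edge coverage: each edge of G has both endpoints in at least one bag. Running intersection: for every vertex, the bags containing it form a connected subtree. All three properties hold, so this is a valid tree decomposition of width max|bag| − 1 = 3, and hence tw(G) ≤ 3.

Yes; width 3.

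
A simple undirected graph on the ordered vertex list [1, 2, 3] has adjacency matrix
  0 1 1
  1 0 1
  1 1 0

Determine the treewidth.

2

A width-2 tree decomposition is:
Bags: B1 = {1, 2, 3}
Tree: (single bag)
A single bag containing all 3 vertices is trivially a valid decomposition of width 2. On the other hand G contains the 3-clique {1, 2, 3}. A clique must lie in a single bag of any decomposition, so no decomposition can have width below 2. Combining the bounds, tw(G) = 2.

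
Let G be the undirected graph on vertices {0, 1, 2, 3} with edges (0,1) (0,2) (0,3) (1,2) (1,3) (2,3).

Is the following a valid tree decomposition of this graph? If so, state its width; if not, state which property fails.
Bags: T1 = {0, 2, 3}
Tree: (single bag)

A tree decomposition must satisfy three properties: every vertex lies in some bag; for every edge, both endpoints lie together in some bag; and for every vertex, the bags containing it form a connected subtree. Here vertex 1 appears in no bag, so the decomposition is invalid.

No — vertex 1 appears in no bag.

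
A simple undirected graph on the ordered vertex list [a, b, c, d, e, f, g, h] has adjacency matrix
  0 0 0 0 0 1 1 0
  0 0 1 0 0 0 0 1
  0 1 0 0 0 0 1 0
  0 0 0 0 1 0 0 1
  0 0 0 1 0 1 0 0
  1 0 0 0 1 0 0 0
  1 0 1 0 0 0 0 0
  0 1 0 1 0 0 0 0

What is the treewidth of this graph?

A width-2 tree decomposition is:
Bags: B1 = {d, e, f}  B2 = {a, d, f}  B3 = {a, d, g}  B4 = {c, d, g}  B5 = {b, c, d}  B6 = {b, d, h}
Tree: B1–B2, B2–B3, B3–B4, B4–B5, B5–B6
Every bag has size at most 3, so the width is 3 − 1 = 2 and tw(G) ≤ 2. Since d–e–f–a–g–c–b–h–d is a cycle in G, G is not acyclic. Forests are exactly the graphs of treewidth ≤ 1, so tw(G) ≥ 2. Hence tw(G) = 2 exactly.

2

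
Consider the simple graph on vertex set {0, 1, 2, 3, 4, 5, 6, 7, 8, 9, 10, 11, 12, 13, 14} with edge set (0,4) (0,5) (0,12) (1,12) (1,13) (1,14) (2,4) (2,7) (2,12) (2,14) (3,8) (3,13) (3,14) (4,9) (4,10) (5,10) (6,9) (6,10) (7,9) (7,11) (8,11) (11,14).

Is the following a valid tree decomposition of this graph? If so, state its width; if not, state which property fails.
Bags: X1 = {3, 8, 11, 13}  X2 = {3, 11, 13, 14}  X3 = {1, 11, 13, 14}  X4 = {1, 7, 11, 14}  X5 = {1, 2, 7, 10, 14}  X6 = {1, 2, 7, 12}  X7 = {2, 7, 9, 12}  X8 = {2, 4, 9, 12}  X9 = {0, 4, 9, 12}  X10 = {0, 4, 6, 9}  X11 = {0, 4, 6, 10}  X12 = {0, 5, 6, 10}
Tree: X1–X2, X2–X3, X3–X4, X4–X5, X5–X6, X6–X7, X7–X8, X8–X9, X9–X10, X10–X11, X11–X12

No — bags containing vertex 10 are not connected in the tree.

A tree decomposition must satisfy three properties: every vertex lies in some bag; for every edge, both endpoints lie together in some bag; and for every vertex, the bags containing it form a connected subtree. Here bags containing vertex 10 are not connected in the tree, so the decomposition is invalid.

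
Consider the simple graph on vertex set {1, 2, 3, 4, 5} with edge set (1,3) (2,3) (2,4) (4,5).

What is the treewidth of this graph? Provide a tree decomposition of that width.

Treewidth 1.
One such decomposition:
Bags: B1 = {1, 3}  B2 = {2, 3}  B3 = {2, 4}  B4 = {4, 5}
Tree: B1–B2, B2–B3, B3–B4

The largest bag has 2 vertices, giving width 1; this decomposition certifies tw(G) ≤ 1. G has an edge, so its treewidth is at least 1. Hence tw(G) = 1 exactly.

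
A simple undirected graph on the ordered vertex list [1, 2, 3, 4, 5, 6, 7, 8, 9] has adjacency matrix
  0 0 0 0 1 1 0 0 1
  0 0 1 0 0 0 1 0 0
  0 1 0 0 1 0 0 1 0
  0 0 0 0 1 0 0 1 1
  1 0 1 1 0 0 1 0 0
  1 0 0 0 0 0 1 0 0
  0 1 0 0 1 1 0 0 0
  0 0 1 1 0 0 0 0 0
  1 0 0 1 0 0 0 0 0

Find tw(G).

A width-3 tree decomposition is:
Bags: B1 = {1, 6, 7, 9}  B2 = {1, 5, 7, 9}  B3 = {4, 5, 7, 9}  B4 = {2, 4, 5, 7}  B5 = {2, 3, 4, 5}  B6 = {2, 3, 4, 8}
Tree: B1–B2, B2–B3, B3–B4, B4–B5, B5–B6
The largest bag has 4 vertices, giving width 3; this decomposition certifies tw(G) ≤ 3. For the lower bound: the 4 vertex sets {1,6,9}, {7}, {5}, {2,3,4,8} are disjoint, each induces a connected subgraph, and every pair is joined by at least one edge of G. Contracting each set to a single vertex therefore yields K_{4} as a minor, and since treewidth is minor-monotone, tw(G) ≥ tw(K_{4}) = 3. Combining the bounds, tw(G) = 3.

3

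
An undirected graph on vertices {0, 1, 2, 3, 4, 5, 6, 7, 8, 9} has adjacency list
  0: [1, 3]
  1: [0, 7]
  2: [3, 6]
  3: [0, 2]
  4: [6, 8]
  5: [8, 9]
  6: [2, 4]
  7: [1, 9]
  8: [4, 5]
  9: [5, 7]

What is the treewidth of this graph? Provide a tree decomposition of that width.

Treewidth 2.
One such decomposition:
Bags: B1 = {1, 7, 9}  B2 = {0, 1, 9}  B3 = {0, 3, 9}  B4 = {2, 3, 9}  B5 = {2, 6, 9}  B6 = {4, 6, 9}  B7 = {4, 8, 9}  B8 = {5, 8, 9}
Tree: B1–B2, B2–B3, B3–B4, B4–B5, B5–B6, B6–B7, B7–B8

The largest bag has 3 vertices, giving width 2; this decomposition certifies tw(G) ≤ 2. Since 9–7–1–0–3–2–6–4–8–5–9 is a cycle in G, G is not acyclic. Forests are exactly the graphs of treewidth ≤ 1, so tw(G) ≥ 2. Therefore the treewidth is 2.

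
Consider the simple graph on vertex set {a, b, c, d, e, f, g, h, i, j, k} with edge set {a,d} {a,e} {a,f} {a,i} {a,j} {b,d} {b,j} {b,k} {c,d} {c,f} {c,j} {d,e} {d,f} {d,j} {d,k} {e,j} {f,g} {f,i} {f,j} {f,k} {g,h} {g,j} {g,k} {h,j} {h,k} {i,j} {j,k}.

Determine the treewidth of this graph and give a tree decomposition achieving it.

The largest bag has 4 vertices, giving width 3; this decomposition certifies tw(G) ≤ 3. On the other hand G contains the 4-clique {a, d, e, j}. A clique must lie in a single bag of any decomposition, so no decomposition can have width below 3. The upper and lower bounds meet at 3, so that is the treewidth.

Treewidth 3.
One such decomposition:
Bags: B1 = {a, d, f, j}  B2 = {c, d, f, j}  B3 = {d, f, j, k}  B4 = {b, d, j, k}  B5 = {f, g, j, k}  B6 = {a, d, e, j}  B7 = {g, h, j, k}  B8 = {a, f, i, j}
Tree: B1–B2, B2–B3, B3–B4, B3–B5, B1–B6, B5–B7, B1–B8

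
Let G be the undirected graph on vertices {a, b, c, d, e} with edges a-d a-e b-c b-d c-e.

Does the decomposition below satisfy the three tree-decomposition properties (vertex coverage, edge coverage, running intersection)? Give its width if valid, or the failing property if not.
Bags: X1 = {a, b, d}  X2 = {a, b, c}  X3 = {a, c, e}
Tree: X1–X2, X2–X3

Vertex coverage: the bags together contain {a, b, c, d, e}, the full vertex set. Edge coverage: each edge of G has both endpoints in at least one bag. Running intersection: for every vertex, the bags containing it form a connected subtree. All three properties hold, so this is a valid tree decomposition of width max|bag| − 1 = 2, and hence tw(G) ≤ 2.

Yes; width 2.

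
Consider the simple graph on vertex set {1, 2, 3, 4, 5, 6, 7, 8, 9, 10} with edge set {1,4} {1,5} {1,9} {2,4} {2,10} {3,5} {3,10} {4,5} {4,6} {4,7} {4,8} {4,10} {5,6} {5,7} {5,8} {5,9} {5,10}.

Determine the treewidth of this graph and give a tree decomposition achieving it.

Treewidth 2.
One optimal decomposition is:
Bags: B1 = {4, 5, 8}  B2 = {1, 4, 5}  B3 = {4, 5, 6}  B4 = {4, 5, 10}  B5 = {4, 5, 7}  B6 = {2, 4, 10}  B7 = {1, 5, 9}  B8 = {3, 5, 10}
Tree: B1–B2, B2–B3, B3–B4, B4–B5, B4–B6, B2–B7, B4–B8

The largest bag has 3 vertices, giving width 2; this decomposition certifies tw(G) ≤ 2. Conversely, {2, 4, 10} is a clique of size 3, and the vertices of any clique must share a bag in every tree decomposition; so some bag has ≥ 3 vertices and tw(G) ≥ 2. Hence tw(G) = 2 exactly.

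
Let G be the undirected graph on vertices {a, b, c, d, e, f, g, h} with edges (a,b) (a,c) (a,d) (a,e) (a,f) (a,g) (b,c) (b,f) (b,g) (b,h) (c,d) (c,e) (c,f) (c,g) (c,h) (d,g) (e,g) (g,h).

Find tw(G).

A width-3 tree decomposition is:
Bags: B1 = {a, b, c, g}  B2 = {a, b, c, f}  B3 = {a, c, e, g}  B4 = {a, c, d, g}  B5 = {b, c, g, h}
Tree: B1–B2, B1–B3, B1–B4, B1–B5
Every bag has size at most 4, so the width is 4 − 1 = 3 and tw(G) ≤ 3. Conversely, {b, c, g, h} is a clique of size 4, and the vertices of any clique must share a bag in every tree decomposition; so some bag has ≥ 4 vertices and tw(G) ≥ 3. Combining the bounds, tw(G) = 3.

3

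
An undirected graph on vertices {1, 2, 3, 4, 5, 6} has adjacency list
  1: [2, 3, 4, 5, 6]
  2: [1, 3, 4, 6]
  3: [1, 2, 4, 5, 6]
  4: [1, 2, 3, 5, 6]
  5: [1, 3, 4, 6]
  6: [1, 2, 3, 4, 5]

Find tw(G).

A width-4 tree decomposition is:
Bags: B1 = {1, 2, 3, 4, 6}  B2 = {1, 3, 4, 5, 6}
Tree: B1–B2
Each bag holds 5 vertices, so the decomposition has width 4, which upper-bounds the treewidth. For the lower bound, the 5 vertices {1, 2, 3, 4, 6} are pairwise adjacent, and any tree decomposition puts a clique entirely inside one bag — forcing width ≥ 4. The upper and lower bounds meet at 4, so that is the treewidth.

4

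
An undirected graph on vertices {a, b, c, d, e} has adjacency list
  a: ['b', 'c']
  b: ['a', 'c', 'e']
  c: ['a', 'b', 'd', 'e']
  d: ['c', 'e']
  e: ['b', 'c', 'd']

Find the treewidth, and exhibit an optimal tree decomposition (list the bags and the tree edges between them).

Treewidth 2.
One optimal decomposition is:
Bags: B1 = {a, b, c}  B2 = {b, c, e}  B3 = {c, d, e}
Tree: B1–B2, B2–B3

Every bag has size at most 3, so the width is 3 − 1 = 2 and tw(G) ≤ 2. For the lower bound, the 3 vertices {c, d, e} are pairwise adjacent, and any tree decomposition puts a clique entirely inside one bag — forcing width ≥ 2. Hence tw(G) = 2 exactly.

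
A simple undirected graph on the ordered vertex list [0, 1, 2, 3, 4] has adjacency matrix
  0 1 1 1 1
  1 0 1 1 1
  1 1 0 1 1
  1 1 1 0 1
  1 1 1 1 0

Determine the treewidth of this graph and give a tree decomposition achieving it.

With just one bag of size 5, the width is 5 − 1 = 4, so tw(G) ≤ 4. For the lower bound, the 5 vertices {0, 1, 2, 3, 4} are pairwise adjacent, and any tree decomposition puts a clique entirely inside one bag — forcing width ≥ 4. Hence tw(G) = 4 exactly.

Treewidth 4.
Bags: B1 = {0, 1, 2, 3, 4}
Tree: (single bag)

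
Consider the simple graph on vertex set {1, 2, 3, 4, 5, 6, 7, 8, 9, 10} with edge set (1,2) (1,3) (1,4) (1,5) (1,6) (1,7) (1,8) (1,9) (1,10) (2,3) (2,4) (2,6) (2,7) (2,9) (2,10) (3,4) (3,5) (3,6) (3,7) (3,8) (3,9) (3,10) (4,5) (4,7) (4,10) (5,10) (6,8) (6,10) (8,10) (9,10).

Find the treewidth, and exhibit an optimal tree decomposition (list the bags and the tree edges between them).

Each bag holds 5 vertices, so the decomposition has width 4, which upper-bounds the treewidth. On the other hand G contains the 5-clique {1, 3, 6, 8, 10}. A clique must lie in a single bag of any decomposition, so no decomposition can have width below 4. Combining the bounds, tw(G) = 4.

Treewidth 4.
One optimal decomposition is:
Bags: B1 = {1, 2, 3, 9, 10}  B2 = {1, 2, 3, 4, 10}  B3 = {1, 2, 3, 4, 7}  B4 = {1, 2, 3, 6, 10}  B5 = {1, 3, 4, 5, 10}  B6 = {1, 3, 6, 8, 10}
Tree: B1–B2, B2–B3, B1–B4, B2–B5, B4–B6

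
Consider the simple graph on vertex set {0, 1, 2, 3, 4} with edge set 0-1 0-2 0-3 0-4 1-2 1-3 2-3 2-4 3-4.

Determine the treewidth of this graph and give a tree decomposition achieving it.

Treewidth 3.
One optimal decomposition is:
Bags: B1 = {0, 1, 2, 3}  B2 = {0, 2, 3, 4}
Tree: B1–B2

Every bag has size at most 4, so the width is 4 − 1 = 3 and tw(G) ≤ 3. For the lower bound, the 4 vertices {0, 1, 2, 3} are pairwise adjacent, and any tree decomposition puts a clique entirely inside one bag — forcing width ≥ 3. Combining the bounds, tw(G) = 3.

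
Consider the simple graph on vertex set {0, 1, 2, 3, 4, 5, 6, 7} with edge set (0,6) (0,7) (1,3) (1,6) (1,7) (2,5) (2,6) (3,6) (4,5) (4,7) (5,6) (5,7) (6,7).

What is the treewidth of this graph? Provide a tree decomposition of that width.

The largest bag has 3 vertices, giving width 2; this decomposition certifies tw(G) ≤ 2. On the other hand G contains the 3-clique {4, 5, 7}. A clique must lie in a single bag of any decomposition, so no decomposition can have width below 2. The upper and lower bounds meet at 2, so that is the treewidth.

Treewidth 2.
Bags: B1 = {1, 6, 7}  B2 = {0, 6, 7}  B3 = {1, 3, 6}  B4 = {5, 6, 7}  B5 = {4, 5, 7}  B6 = {2, 5, 6}
Tree: B1–B2, B1–B3, B2–B4, B4–B5, B4–B6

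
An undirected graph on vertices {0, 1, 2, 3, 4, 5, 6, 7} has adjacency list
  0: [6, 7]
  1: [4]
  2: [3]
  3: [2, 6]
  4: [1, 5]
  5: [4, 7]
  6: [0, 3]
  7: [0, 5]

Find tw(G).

1

A width-1 tree decomposition is:
Bags: B1 = {2, 3}  B2 = {3, 6}  B3 = {0, 6}  B4 = {0, 7}  B5 = {5, 7}  B6 = {4, 5}  B7 = {1, 4}
Tree: B1–B2, B2–B3, B3–B4, B4–B5, B5–B6, B6–B7
Each bag holds 2 vertices, so the decomposition has width 1, which upper-bounds the treewidth. G has an edge, so its treewidth is at least 1. Hence tw(G) = 1 exactly.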